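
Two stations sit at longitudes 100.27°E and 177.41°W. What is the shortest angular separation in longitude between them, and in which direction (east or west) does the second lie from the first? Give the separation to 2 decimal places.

Raw difference: -177.41 − 100.27 = -277.68°.
Normalise into (−180°, 180°]: -277.68° + 360° = 82.32°.
Positive ⇒ the second point lies to the east; separation 82.32°.

82.32° east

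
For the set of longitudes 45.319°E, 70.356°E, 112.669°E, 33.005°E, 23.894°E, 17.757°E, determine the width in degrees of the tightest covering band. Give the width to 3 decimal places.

Sort the longitudes: +17.757°, +23.894°, +33.005°, +45.319°, +70.356°, +112.669°.
Eastward gaps between consecutive values (wrapping around): 6.137°, 9.111°, 12.314°, 25.037°, 42.313°, 265.088°.
Largest gap = 265.088° ⇒ minimal covering band is its complement: 360° − 265.088° = 94.912°.
Band runs from +17.757° eastward to +112.669°.

94.912°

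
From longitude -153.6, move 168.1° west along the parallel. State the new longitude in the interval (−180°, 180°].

Start at -153.6°; shift −168.1° → -321.7°.
-321.7° lies outside (−180°, 180°]; add 360° → +38.3°.

+38.3°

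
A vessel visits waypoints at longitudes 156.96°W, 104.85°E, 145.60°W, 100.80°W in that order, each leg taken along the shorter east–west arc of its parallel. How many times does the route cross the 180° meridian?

Leg 1: -156.96° → +104.85°, shortest Δλ = -98.19° (west) — crosses 180°.
Leg 2: +104.85° → -145.60°, shortest Δλ = 109.55° (east) — crosses 180°.
Leg 3: -145.60° → -100.80°, shortest Δλ = 44.8° (east) — does not cross 180°.
Total crossings: 2.

2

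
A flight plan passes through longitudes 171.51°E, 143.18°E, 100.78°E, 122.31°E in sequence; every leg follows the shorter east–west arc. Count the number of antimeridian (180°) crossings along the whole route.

0

Leg 1: +171.51° → +143.18°, shortest Δλ = -28.33° (west) — does not cross 180°.
Leg 2: +143.18° → +100.78°, shortest Δλ = -42.4° (west) — does not cross 180°.
Leg 3: +100.78° → +122.31°, shortest Δλ = 21.53° (east) — does not cross 180°.
Total crossings: 0.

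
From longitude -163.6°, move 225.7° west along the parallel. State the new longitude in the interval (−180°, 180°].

-29.3°

Start at -163.6°; shift −225.7° → -389.3°.
-389.3° lies outside (−180°, 180°]; add 360° → -29.3°.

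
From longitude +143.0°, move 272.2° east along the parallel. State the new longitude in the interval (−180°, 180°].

+55.2°

Start at +143.0°; shift +272.2° → +415.2°.
+415.2° lies outside (−180°, 180°]; subtract 360° → +55.2°.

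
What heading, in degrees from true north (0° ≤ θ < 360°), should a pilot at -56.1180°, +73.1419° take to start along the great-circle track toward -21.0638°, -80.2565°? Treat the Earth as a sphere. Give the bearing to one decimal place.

Δλ = -80.2565 − 73.1419 = -153.3984°.
θ = atan2( sin Δλ · cos φ₂ , cos φ₁ · sin φ₂ − sin φ₁ · cos φ₂ · cos Δλ )
  = atan2(-0.41786, -0.89307) = -154.925° → normalised to [0°, 360°): 205.075°.

205.1°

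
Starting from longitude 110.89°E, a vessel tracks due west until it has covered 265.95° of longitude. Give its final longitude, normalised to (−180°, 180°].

155.06°W

Start at +110.89°; shift −265.95° → -155.06°.
-155.06° already lies in (−180°, 180°].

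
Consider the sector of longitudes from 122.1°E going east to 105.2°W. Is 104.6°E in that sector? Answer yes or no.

No

Band width going east from +122.1° to -105.2°: ((-105.2 − 122.1) mod 360) = 132.7°.
Offset of +104.6° east of the west edge: ((104.6 − 122.1) mod 360) = 342.5°.
342.5° > 132.7° ⇒ outside.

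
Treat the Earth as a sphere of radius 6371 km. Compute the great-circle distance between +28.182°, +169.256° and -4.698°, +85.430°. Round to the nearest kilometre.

9652 km

Δλ = 85.430 − 169.256 = -83.826°.
Δφ = -4.698 − 28.182 = -32.880°.
a = sin²(Δφ/2) + cos φ₁ · cos φ₂ · sin²(Δλ/2) = 0.472100.
c = 2·atan2(√a, √(1−a)) = 1.51497 rad → d = 6371·c ≈ 9651.86 km.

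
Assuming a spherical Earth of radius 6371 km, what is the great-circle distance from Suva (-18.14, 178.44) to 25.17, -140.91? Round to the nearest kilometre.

Δλ = -140.91 − 178.44 = -319.35°; wrapped into (−180°, 180°]: 40.65°.
Δφ = 25.17 − -18.14 = 43.31°.
a = sin²(Δφ/2) + cos φ₁ · cos φ₂ · sin²(Δλ/2) = 0.239939.
c = 2·atan2(√a, √(1−a)) = 1.02380 rad → d = 6371·c ≈ 6522.65 km.

6523 km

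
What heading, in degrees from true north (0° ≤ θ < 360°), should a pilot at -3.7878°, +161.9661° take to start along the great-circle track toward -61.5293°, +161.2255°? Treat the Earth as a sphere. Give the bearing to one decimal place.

Δλ = 161.2255 − 161.9661 = -0.7406°.
θ = atan2( sin Δλ · cos φ₂ , cos φ₁ · sin φ₂ − sin φ₁ · cos φ₂ · cos Δλ )
  = atan2(-0.00616, -0.84565) = -179.583° → normalised to [0°, 360°): 180.417°.

180.4°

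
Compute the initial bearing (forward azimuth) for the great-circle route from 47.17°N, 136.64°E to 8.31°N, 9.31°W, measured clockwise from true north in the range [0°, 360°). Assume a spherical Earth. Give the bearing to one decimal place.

Δλ = -9.31 − 136.64 = -145.95°.
θ = atan2( sin Δλ · cos φ₂ , cos φ₁ · sin φ₂ − sin φ₁ · cos φ₂ · cos Δλ )
  = atan2(-0.55404, 0.69951) = -38.380° → normalised to [0°, 360°): 321.620°.

321.6°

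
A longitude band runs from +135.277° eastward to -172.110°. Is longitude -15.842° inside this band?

Band width going east from +135.277° to -172.110°: ((-172.110 − 135.277) mod 360) = 52.613°.
Offset of -15.842° east of the west edge: ((-15.842 − 135.277) mod 360) = 208.881°.
208.881° > 52.613° ⇒ outside.

No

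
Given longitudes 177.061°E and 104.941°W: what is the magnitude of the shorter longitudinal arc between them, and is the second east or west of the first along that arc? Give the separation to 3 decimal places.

Raw difference: -104.941 − 177.061 = -282.002°.
Normalise into (−180°, 180°]: -282.002° + 360° = 77.998°.
Positive ⇒ the second point lies to the east; separation 77.998°.

77.998° east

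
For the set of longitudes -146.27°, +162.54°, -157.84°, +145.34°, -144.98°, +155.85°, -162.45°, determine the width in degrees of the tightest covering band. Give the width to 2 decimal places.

69.68°

Sort the longitudes: -162.45°, -157.84°, -146.27°, -144.98°, +145.34°, +155.85°, +162.54°.
Eastward gaps between consecutive values (wrapping around): 4.61°, 11.57°, 1.29°, 290.32°, 10.51°, 6.69°, 35.01°.
Largest gap = 290.32° ⇒ minimal covering band is its complement: 360° − 290.32° = 69.68°.
Band runs from +145.34° eastward to -144.98°, crossing the antimeridian.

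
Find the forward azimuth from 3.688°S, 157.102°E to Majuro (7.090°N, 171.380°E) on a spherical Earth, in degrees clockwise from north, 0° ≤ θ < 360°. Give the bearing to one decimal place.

52.9°

Δλ = 171.380 − 157.102 = 14.278°.
θ = atan2( sin Δλ · cos φ₂ , cos φ₁ · sin φ₂ − sin φ₁ · cos φ₂ · cos Δλ )
  = atan2(0.24474, 0.18503) = 52.910° → normalised to [0°, 360°): 52.910°.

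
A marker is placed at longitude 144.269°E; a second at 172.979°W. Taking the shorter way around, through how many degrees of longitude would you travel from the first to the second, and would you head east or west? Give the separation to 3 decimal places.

42.752° east

Raw difference: -172.979 − 144.269 = -317.248°.
Normalise into (−180°, 180°]: -317.248° + 360° = 42.752°.
Positive ⇒ the second point lies to the east; separation 42.752°.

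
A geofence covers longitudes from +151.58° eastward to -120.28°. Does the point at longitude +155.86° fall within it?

Band width going east from +151.58° to -120.28°: ((-120.28 − 151.58) mod 360) = 88.14°.
Offset of +155.86° east of the west edge: ((155.86 − 151.58) mod 360) = 4.28°.
4.28° ≤ 88.14° ⇒ inside.

Yes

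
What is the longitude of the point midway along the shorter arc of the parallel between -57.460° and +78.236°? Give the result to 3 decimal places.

+10.388°

Signed shortest Δλ from -57.460° to +78.236° is +135.696°.
Midpoint longitude = -57.460° + (+135.696°)/2 = -57.460° + 67.848° = +10.388°.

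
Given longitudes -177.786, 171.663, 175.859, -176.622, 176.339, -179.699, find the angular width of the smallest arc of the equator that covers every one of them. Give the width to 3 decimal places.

Sort the longitudes: -179.699°, -177.786°, -176.622°, +171.663°, +175.859°, +176.339°.
Eastward gaps between consecutive values (wrapping around): 1.913°, 1.164°, 348.285°, 4.196°, 0.480°, 3.962°.
Largest gap = 348.285° ⇒ minimal covering band is its complement: 360° − 348.285° = 11.715°.
Band runs from +171.663° eastward to -176.622°, crossing the antimeridian.

11.715°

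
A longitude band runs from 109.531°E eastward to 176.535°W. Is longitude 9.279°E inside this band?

Band width going east from +109.531° to -176.535°: ((-176.535 − 109.531) mod 360) = 73.934°.
Offset of +9.279° east of the west edge: ((9.279 − 109.531) mod 360) = 259.748°.
259.748° > 73.934° ⇒ outside.

No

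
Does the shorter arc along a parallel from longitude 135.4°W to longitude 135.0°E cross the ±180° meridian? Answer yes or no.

Yes

Naïve |135.0 − -135.4| = 270.4° > 180°, so the shorter arc goes the other way round — across 180°.
Signed shortest Δλ = ((135.0 − -135.4 + 180) mod 360) − 180 = -89.6°.
Going west by 89.6° from -135.4° passes through 180° before reaching +135.0°.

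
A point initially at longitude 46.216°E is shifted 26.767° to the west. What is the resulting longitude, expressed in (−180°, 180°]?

Start at +46.216°; shift −26.767° → +19.449°.
+19.449° already lies in (−180°, 180°].

19.449°E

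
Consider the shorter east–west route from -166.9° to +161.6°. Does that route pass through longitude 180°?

Naïve |161.6 − -166.9| = 328.5° > 180°, so the shorter arc goes the other way round — across 180°.
Signed shortest Δλ = ((161.6 − -166.9 + 180) mod 360) − 180 = -31.5°.
Going west by 31.5° from -166.9° passes through 180° before reaching +161.6°.

Yes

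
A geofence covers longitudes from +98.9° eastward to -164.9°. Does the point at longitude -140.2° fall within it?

Band width going east from +98.9° to -164.9°: ((-164.9 − 98.9) mod 360) = 96.2°.
Offset of -140.2° east of the west edge: ((-140.2 − 98.9) mod 360) = 120.9°.
120.9° > 96.2° ⇒ outside.

No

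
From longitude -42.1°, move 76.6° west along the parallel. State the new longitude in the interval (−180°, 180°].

-118.7°

Start at -42.1°; shift −76.6° → -118.7°.
-118.7° already lies in (−180°, 180°].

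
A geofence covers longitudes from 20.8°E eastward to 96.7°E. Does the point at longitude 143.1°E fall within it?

Band width going east from +20.8° to +96.7°: ((96.7 − 20.8) mod 360) = 75.9°.
Offset of +143.1° east of the west edge: ((143.1 − 20.8) mod 360) = 122.3°.
122.3° > 75.9° ⇒ outside.

No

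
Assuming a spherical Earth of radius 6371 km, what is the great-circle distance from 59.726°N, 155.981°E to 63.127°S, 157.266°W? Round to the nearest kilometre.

14221 km

Δλ = -157.266 − 155.981 = -313.247°; wrapped into (−180°, 180°]: 46.753°.
Δφ = -63.127 − 59.726 = -122.853°.
a = sin²(Δφ/2) + cos φ₁ · cos φ₂ · sin²(Δλ/2) = 0.807117.
c = 2·atan2(√a, √(1−a)) = 2.23221 rad → d = 6371·c ≈ 14221.41 km.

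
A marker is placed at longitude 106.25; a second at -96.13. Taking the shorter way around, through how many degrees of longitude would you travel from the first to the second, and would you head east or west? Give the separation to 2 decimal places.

157.62° east

Raw difference: -96.13 − 106.25 = -202.38°.
Normalise into (−180°, 180°]: -202.38° + 360° = 157.62°.
Positive ⇒ the second point lies to the east; separation 157.62°.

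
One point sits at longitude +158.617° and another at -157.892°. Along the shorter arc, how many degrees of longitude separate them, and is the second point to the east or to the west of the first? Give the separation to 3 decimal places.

Raw difference: -157.892 − 158.617 = -316.509°.
Normalise into (−180°, 180°]: -316.509° + 360° = 43.491°.
Positive ⇒ the second point lies to the east; separation 43.491°.

43.491° east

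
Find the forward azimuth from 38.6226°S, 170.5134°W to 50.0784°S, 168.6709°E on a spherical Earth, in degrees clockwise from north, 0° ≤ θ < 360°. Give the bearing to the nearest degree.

225°

Δλ = 168.6709 − -170.5134 = 339.1843°; wrapped into (−180°, 180°]: -20.8157°.
θ = atan2( sin Δλ · cos φ₂ , cos φ₁ · sin φ₂ − sin φ₁ · cos φ₂ · cos Δλ )
  = atan2(-0.22805, -0.22476) = -134.583° → normalised to [0°, 360°): 225.417°.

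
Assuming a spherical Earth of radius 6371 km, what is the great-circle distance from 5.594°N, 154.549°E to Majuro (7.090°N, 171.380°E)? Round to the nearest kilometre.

1867 km

Δλ = 171.380 − 154.549 = 16.831°.
Δφ = 7.090 − 5.594 = 1.496°.
a = sin²(Δφ/2) + cos φ₁ · cos φ₂ · sin²(Δλ/2) = 0.021324.
c = 2·atan2(√a, √(1−a)) = 0.29310 rad → d = 6371·c ≈ 1867.36 km.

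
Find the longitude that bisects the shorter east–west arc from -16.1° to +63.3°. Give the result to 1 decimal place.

+23.6°

Signed shortest Δλ from -16.1° to +63.3° is +79.4°.
Midpoint longitude = -16.1° + (+79.4°)/2 = -16.1° + 39.7° = +23.6°.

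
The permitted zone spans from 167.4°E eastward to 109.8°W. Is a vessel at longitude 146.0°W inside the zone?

Band width going east from +167.4° to -109.8°: ((-109.8 − 167.4) mod 360) = 82.8°.
Offset of -146.0° east of the west edge: ((-146.0 − 167.4) mod 360) = 46.6°.
46.6° ≤ 82.8° ⇒ inside.

Yes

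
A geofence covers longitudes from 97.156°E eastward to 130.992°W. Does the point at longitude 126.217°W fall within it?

No

Band width going east from +97.156° to -130.992°: ((-130.992 − 97.156) mod 360) = 131.852°.
Offset of -126.217° east of the west edge: ((-126.217 − 97.156) mod 360) = 136.627°.
136.627° > 131.852° ⇒ outside.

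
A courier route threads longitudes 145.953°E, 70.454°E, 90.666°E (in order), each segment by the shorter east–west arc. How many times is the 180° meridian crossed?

0

Leg 1: +145.953° → +70.454°, shortest Δλ = -75.499° (west) — does not cross 180°.
Leg 2: +70.454° → +90.666°, shortest Δλ = 20.212° (east) — does not cross 180°.
Total crossings: 0.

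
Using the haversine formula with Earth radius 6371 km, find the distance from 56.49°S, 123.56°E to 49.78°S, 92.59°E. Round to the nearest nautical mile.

1174 nmi

Δλ = 92.59 − 123.56 = -30.97°.
Δφ = -49.78 − -56.49 = 6.71°.
a = sin²(Δφ/2) + cos φ₁ · cos φ₂ · sin²(Δλ/2) = 0.028836.
c = 2·atan2(√a, √(1−a)) = 0.34128 rad → d = 6371·c ≈ 2174.29 km ≈ 1174.02 nmi.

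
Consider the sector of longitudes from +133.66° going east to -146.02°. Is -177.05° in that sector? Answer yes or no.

Band width going east from +133.66° to -146.02°: ((-146.02 − 133.66) mod 360) = 80.32°.
Offset of -177.05° east of the west edge: ((-177.05 − 133.66) mod 360) = 49.29°.
49.29° ≤ 80.32° ⇒ inside.

Yes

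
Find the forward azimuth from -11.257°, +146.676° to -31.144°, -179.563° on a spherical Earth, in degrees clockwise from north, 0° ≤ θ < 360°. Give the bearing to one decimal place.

127.8°

Δλ = -179.563 − 146.676 = -326.239°; wrapped into (−180°, 180°]: 33.761°.
θ = atan2( sin Δλ · cos φ₂ , cos φ₁ · sin φ₂ − sin φ₁ · cos φ₂ · cos Δλ )
  = atan2(0.47563, -0.36834) = 127.755° → normalised to [0°, 360°): 127.755°.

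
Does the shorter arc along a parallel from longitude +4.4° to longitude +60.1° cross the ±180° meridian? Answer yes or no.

Signed shortest Δλ = ((60.1 − 4.4 + 180) mod 360) − 180 = 55.7°.
Going east by 55.7° from +4.4° reaches +60.1° without touching 180°.

No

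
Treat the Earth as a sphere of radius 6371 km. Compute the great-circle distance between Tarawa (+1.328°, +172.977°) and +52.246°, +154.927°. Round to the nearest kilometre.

5905 km

Δλ = 154.927 − 172.977 = -18.050°.
Δφ = 52.246 − 1.328 = 50.918°.
a = sin²(Δφ/2) + cos φ₁ · cos φ₂ · sin²(Δλ/2) = 0.199846.
c = 2·atan2(√a, √(1−a)) = 0.92691 rad → d = 6371·c ≈ 5905.34 km.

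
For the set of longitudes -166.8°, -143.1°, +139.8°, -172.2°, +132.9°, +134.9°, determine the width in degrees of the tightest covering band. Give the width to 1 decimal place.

Sort the longitudes: -172.2°, -166.8°, -143.1°, +132.9°, +134.9°, +139.8°.
Eastward gaps between consecutive values (wrapping around): 5.4°, 23.7°, 276.0°, 2.0°, 4.9°, 48.0°.
Largest gap = 276.0° ⇒ minimal covering band is its complement: 360° − 276.0° = 84.0°.
Band runs from +132.9° eastward to -143.1°, crossing the antimeridian.

84.0°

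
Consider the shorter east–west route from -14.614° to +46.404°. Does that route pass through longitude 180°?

No

Signed shortest Δλ = ((46.404 − -14.614 + 180) mod 360) − 180 = 61.018°.
Going east by 61.018° from -14.614° reaches +46.404° without touching 180°.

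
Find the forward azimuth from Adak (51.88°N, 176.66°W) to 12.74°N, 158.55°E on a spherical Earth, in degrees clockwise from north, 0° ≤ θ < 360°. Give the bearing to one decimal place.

216.1°

Δλ = 158.55 − -176.66 = 335.21°; wrapped into (−180°, 180°]: -24.79°.
θ = atan2( sin Δλ · cos φ₂ , cos φ₁ · sin φ₂ − sin φ₁ · cos φ₂ · cos Δλ )
  = atan2(-0.40897, -0.56051) = -143.884° → normalised to [0°, 360°): 216.116°.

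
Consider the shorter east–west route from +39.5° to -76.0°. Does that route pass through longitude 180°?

Signed shortest Δλ = ((-76.0 − 39.5 + 180) mod 360) − 180 = -115.5°.
Going west by 115.5° from +39.5° reaches -76.0° without touching 180°.

No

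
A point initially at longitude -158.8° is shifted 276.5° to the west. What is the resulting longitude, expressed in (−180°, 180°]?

-75.3°

Start at -158.8°; shift −276.5° → -435.3°.
-435.3° lies outside (−180°, 180°]; add 360° → -75.3°.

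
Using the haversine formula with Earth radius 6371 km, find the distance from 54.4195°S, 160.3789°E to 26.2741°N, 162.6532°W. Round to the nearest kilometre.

9645 km

Δλ = -162.6532 − 160.3789 = -323.0321°; wrapped into (−180°, 180°]: 36.9679°.
Δφ = 26.2741 − -54.4195 = 80.6936°.
a = sin²(Δφ/2) + cos φ₁ · cos φ₂ · sin²(Δλ/2) = 0.471584.
c = 2·atan2(√a, √(1−a)) = 1.51393 rad → d = 6371·c ≈ 9645.28 km.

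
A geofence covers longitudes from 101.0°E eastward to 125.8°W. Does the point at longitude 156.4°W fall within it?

Yes

Band width going east from +101.0° to -125.8°: ((-125.8 − 101.0) mod 360) = 133.2°.
Offset of -156.4° east of the west edge: ((-156.4 − 101.0) mod 360) = 102.6°.
102.6° ≤ 133.2° ⇒ inside.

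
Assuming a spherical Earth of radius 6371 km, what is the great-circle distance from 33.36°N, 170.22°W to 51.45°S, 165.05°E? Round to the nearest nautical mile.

Δλ = 165.05 − -170.22 = 335.27°; wrapped into (−180°, 180°]: -24.73°.
Δφ = -51.45 − 33.36 = -84.81°.
a = sin²(Δφ/2) + cos φ₁ · cos φ₂ · sin²(Δλ/2) = 0.478639.
c = 2·atan2(√a, √(1−a)) = 1.52806 rad → d = 6371·c ≈ 9735.28 km ≈ 5256.63 nmi.

5257 nmi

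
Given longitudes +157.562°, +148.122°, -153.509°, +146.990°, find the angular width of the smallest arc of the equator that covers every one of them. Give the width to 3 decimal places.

59.501°

Sort the longitudes: -153.509°, +146.990°, +148.122°, +157.562°.
Eastward gaps between consecutive values (wrapping around): 300.499°, 1.132°, 9.440°, 48.929°.
Largest gap = 300.499° ⇒ minimal covering band is its complement: 360° − 300.499° = 59.501°.
Band runs from +146.990° eastward to -153.509°, crossing the antimeridian.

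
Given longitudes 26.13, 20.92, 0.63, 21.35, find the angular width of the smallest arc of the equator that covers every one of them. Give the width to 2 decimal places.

25.50°

Sort the longitudes: +0.63°, +20.92°, +21.35°, +26.13°.
Eastward gaps between consecutive values (wrapping around): 20.29°, 0.43°, 4.78°, 334.50°.
Largest gap = 334.50° ⇒ minimal covering band is its complement: 360° − 334.50° = 25.50°.
Band runs from +0.63° eastward to +26.13°.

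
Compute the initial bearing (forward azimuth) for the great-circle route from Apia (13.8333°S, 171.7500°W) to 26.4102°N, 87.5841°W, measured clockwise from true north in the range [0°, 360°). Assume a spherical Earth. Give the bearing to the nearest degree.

Δλ = -87.5841 − -171.7500 = 84.1659°.
θ = atan2( sin Δλ · cos φ₂ , cos φ₁ · sin φ₂ − sin φ₁ · cos φ₂ · cos Δλ )
  = atan2(0.89099, 0.45366) = 63.016° → normalised to [0°, 360°): 63.016°.

63°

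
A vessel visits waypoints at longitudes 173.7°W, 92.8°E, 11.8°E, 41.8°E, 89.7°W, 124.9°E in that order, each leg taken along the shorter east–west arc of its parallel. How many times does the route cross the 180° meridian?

2

Leg 1: -173.7° → +92.8°, shortest Δλ = -93.5° (west) — crosses 180°.
Leg 2: +92.8° → +11.8°, shortest Δλ = -81.0° (west) — does not cross 180°.
Leg 3: +11.8° → +41.8°, shortest Δλ = 30.0° (east) — does not cross 180°.
Leg 4: +41.8° → -89.7°, shortest Δλ = -131.5° (west) — does not cross 180°.
Leg 5: -89.7° → +124.9°, shortest Δλ = -145.4° (west) — crosses 180°.
Total crossings: 2.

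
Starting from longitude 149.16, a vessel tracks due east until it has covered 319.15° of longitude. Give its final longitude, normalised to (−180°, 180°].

+108.31°

Start at +149.16°; shift +319.15° → +468.31°.
+468.31° lies outside (−180°, 180°]; subtract 360° → +108.31°.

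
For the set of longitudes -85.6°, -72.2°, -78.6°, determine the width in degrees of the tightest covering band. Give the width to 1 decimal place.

13.4°

Sort the longitudes: -85.6°, -78.6°, -72.2°.
Eastward gaps between consecutive values (wrapping around): 7.0°, 6.4°, 346.6°.
Largest gap = 346.6° ⇒ minimal covering band is its complement: 360° − 346.6° = 13.4°.
Band runs from -85.6° eastward to -72.2°.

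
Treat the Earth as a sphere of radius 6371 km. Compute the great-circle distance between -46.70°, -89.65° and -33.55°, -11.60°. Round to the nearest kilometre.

Δλ = -11.60 − -89.65 = 78.05°.
Δφ = -33.55 − -46.70 = 13.15°.
a = sin²(Δφ/2) + cos φ₁ · cos φ₂ · sin²(Δλ/2) = 0.239720.
c = 2·atan2(√a, √(1−a)) = 1.02329 rad → d = 6371·c ≈ 6519.37 km.

6519 km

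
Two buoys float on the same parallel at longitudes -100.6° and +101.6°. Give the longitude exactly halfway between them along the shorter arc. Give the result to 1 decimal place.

-179.5°

Signed shortest Δλ from -100.6° to +101.6° is -157.8°.
Midpoint longitude = -100.6° + (-157.8°)/2 = -100.6° − 78.9° = -179.5°.
(The naïve average (-100.6 + +101.6)/2 = 0.5° is on the wrong side of the globe.)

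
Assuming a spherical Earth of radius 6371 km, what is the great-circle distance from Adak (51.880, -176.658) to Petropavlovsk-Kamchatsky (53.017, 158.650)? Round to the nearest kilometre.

1670 km

Δλ = 158.650 − -176.658 = 335.308°; wrapped into (−180°, 180°]: -24.692°.
Δφ = 53.017 − 51.880 = 1.137°.
a = sin²(Δφ/2) + cos φ₁ · cos φ₂ · sin²(Δλ/2) = 0.017076.
c = 2·atan2(√a, √(1−a)) = 0.26210 rad → d = 6371·c ≈ 1669.83 km.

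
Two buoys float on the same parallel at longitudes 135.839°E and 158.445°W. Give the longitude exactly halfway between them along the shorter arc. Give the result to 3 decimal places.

168.697°E

Signed shortest Δλ from +135.839° to -158.445° is +65.716°.
Midpoint longitude = +135.839° + (+65.716°)/2 = +135.839° + 32.858° = +168.697°.
(The naïve average (+135.839 + -158.445)/2 = -11.303° is on the wrong side of the globe.)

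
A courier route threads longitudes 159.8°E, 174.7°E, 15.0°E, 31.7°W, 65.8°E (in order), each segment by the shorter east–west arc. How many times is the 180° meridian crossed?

Leg 1: +159.8° → +174.7°, shortest Δλ = 14.9° (east) — does not cross 180°.
Leg 2: +174.7° → +15.0°, shortest Δλ = -159.7° (west) — does not cross 180°.
Leg 3: +15.0° → -31.7°, shortest Δλ = -46.7° (west) — does not cross 180°.
Leg 4: -31.7° → +65.8°, shortest Δλ = 97.5° (east) — does not cross 180°.
Total crossings: 0.

0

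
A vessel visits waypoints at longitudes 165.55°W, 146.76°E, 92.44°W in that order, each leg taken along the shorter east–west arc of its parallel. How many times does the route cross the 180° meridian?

Leg 1: -165.55° → +146.76°, shortest Δλ = -47.69° (west) — crosses 180°.
Leg 2: +146.76° → -92.44°, shortest Δλ = 120.8° (east) — crosses 180°.
Total crossings: 2.

2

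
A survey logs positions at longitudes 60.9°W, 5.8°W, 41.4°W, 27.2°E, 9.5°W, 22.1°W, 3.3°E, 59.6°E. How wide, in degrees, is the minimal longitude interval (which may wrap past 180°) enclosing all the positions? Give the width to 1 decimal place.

120.5°

Sort the longitudes: -60.9°, -41.4°, -22.1°, -9.5°, -5.8°, +3.3°, +27.2°, +59.6°.
Eastward gaps between consecutive values (wrapping around): 19.5°, 19.3°, 12.6°, 3.7°, 9.1°, 23.9°, 32.4°, 239.5°.
Largest gap = 239.5° ⇒ minimal covering band is its complement: 360° − 239.5° = 120.5°.
Band runs from -60.9° eastward to +59.6°.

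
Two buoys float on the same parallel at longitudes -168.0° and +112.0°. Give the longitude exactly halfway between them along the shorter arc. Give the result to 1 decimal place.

+152.0°

Signed shortest Δλ from -168.0° to +112.0° is -80.0°.
Midpoint longitude = -168.0° + (-80.0°)/2 = -168.0° − 40.0° = -208.0°.
Normalise into (−180°, 180°]: +152.0°.
(The naïve average (-168.0 + +112.0)/2 = -28.0° is on the wrong side of the globe.)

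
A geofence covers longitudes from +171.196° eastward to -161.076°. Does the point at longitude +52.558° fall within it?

No

Band width going east from +171.196° to -161.076°: ((-161.076 − 171.196) mod 360) = 27.728°.
Offset of +52.558° east of the west edge: ((52.558 − 171.196) mod 360) = 241.362°.
241.362° > 27.728° ⇒ outside.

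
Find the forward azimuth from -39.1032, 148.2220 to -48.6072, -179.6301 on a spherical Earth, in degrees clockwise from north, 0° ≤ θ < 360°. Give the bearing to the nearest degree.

Δλ = -179.6301 − 148.2220 = -327.8521°; wrapped into (−180°, 180°]: 32.1479°.
θ = atan2( sin Δλ · cos φ₂ , cos φ₁ · sin φ₂ − sin φ₁ · cos φ₂ · cos Δλ )
  = atan2(0.35184, -0.22906) = 123.065° → normalised to [0°, 360°): 123.065°.

123°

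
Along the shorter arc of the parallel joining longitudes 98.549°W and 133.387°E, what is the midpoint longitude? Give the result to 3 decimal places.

162.581°W

Signed shortest Δλ from -98.549° to +133.387° is -128.064°.
Midpoint longitude = -98.549° + (-128.064°)/2 = -98.549° − 64.032° = -162.581°.
(The naïve average (-98.549 + +133.387)/2 = 17.419° is on the wrong side of the globe.)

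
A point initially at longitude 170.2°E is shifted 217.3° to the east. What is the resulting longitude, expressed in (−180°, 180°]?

27.5°E

Start at +170.2°; shift +217.3° → +387.5°.
+387.5° lies outside (−180°, 180°]; subtract 360° → +27.5°.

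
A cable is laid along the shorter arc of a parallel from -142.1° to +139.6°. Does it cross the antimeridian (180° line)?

Yes

Naïve |139.6 − -142.1| = 281.7° > 180°, so the shorter arc goes the other way round — across 180°.
Signed shortest Δλ = ((139.6 − -142.1 + 180) mod 360) − 180 = -78.3°.
Going west by 78.3° from -142.1° passes through 180° before reaching +139.6°.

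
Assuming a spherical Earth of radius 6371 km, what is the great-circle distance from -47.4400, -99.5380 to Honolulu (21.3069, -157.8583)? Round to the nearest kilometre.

Δλ = -157.8583 − -99.5380 = -58.3203°.
Δφ = 21.3069 − -47.4400 = 68.7469°.
a = sin²(Δφ/2) + cos φ₁ · cos φ₂ · sin²(Δλ/2) = 0.468358.
c = 2·atan2(√a, √(1−a)) = 1.50747 rad → d = 6371·c ≈ 9604.09 km.

9604 km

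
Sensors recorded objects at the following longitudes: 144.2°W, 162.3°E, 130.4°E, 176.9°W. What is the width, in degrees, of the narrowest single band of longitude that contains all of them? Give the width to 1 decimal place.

Sort the longitudes: -176.9°, -144.2°, +130.4°, +162.3°.
Eastward gaps between consecutive values (wrapping around): 32.7°, 274.6°, 31.9°, 20.8°.
Largest gap = 274.6° ⇒ minimal covering band is its complement: 360° − 274.6° = 85.4°.
Band runs from +130.4° eastward to -144.2°, crossing the antimeridian.

85.4°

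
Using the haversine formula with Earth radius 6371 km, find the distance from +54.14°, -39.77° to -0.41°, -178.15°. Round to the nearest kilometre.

12937 km

Δλ = -178.15 − -39.77 = -138.38°.
Δφ = -0.41 − 54.14 = -54.55°.
a = sin²(Δφ/2) + cos φ₁ · cos φ₂ · sin²(Δλ/2) = 0.721859.
c = 2·atan2(√a, √(1−a)) = 2.03054 rad → d = 6371·c ≈ 12936.56 km.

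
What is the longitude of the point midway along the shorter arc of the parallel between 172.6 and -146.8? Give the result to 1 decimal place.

-167.1°

Signed shortest Δλ from +172.6° to -146.8° is +40.6°.
Midpoint longitude = +172.6° + (+40.6°)/2 = +172.6° + 20.3° = +192.9°.
Normalise into (−180°, 180°]: -167.1°.
(The naïve average (+172.6 + -146.8)/2 = 12.9° is on the wrong side of the globe.)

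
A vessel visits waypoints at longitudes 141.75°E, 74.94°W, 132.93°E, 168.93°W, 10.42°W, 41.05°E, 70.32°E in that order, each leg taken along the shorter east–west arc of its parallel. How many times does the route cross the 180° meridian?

3

Leg 1: +141.75° → -74.94°, shortest Δλ = 143.31° (east) — crosses 180°.
Leg 2: -74.94° → +132.93°, shortest Δλ = -152.13° (west) — crosses 180°.
Leg 3: +132.93° → -168.93°, shortest Δλ = 58.14° (east) — crosses 180°.
Leg 4: -168.93° → -10.42°, shortest Δλ = 158.51° (east) — does not cross 180°.
Leg 5: -10.42° → +41.05°, shortest Δλ = 51.47° (east) — does not cross 180°.
Leg 6: +41.05° → +70.32°, shortest Δλ = 29.27° (east) — does not cross 180°.
Total crossings: 3.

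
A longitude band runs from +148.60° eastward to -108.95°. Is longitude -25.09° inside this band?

No

Band width going east from +148.60° to -108.95°: ((-108.95 − 148.60) mod 360) = 102.45°.
Offset of -25.09° east of the west edge: ((-25.09 − 148.60) mod 360) = 186.31°.
186.31° > 102.45° ⇒ outside.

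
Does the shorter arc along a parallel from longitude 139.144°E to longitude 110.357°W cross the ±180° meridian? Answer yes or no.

Yes

Naïve |-110.357 − 139.144| = 249.501° > 180°, so the shorter arc goes the other way round — across 180°.
Signed shortest Δλ = ((-110.357 − 139.144 + 180) mod 360) − 180 = 110.499°.
Going east by 110.499° from +139.144° passes through 180° before reaching -110.357°.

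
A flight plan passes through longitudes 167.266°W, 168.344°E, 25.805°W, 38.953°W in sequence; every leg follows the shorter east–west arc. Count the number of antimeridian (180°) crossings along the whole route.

Leg 1: -167.266° → +168.344°, shortest Δλ = -24.39° (west) — crosses 180°.
Leg 2: +168.344° → -25.805°, shortest Δλ = 165.851° (east) — crosses 180°.
Leg 3: -25.805° → -38.953°, shortest Δλ = -13.148° (west) — does not cross 180°.
Total crossings: 2.

2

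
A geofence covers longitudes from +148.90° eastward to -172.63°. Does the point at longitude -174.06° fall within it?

Yes

Band width going east from +148.90° to -172.63°: ((-172.63 − 148.90) mod 360) = 38.47°.
Offset of -174.06° east of the west edge: ((-174.06 − 148.90) mod 360) = 37.04°.
37.04° ≤ 38.47° ⇒ inside.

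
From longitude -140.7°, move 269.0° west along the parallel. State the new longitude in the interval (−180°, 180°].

-49.7°

Start at -140.7°; shift −269.0° → -409.7°.
-409.7° lies outside (−180°, 180°]; add 360° → -49.7°.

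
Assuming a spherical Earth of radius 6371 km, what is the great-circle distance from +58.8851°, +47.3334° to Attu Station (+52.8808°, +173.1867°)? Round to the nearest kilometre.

6672 km

Δλ = 173.1867 − 47.3334 = 125.8533°.
Δφ = 52.8808 − 58.8851 = -6.0043°.
a = sin²(Δφ/2) + cos φ₁ · cos φ₂ · sin²(Δλ/2) = 0.249995.
c = 2·atan2(√a, √(1−a)) = 1.04719 rad → d = 6371·c ≈ 6671.62 km.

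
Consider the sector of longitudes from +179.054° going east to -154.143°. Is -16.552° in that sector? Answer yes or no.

Band width going east from +179.054° to -154.143°: ((-154.143 − 179.054) mod 360) = 26.803°.
Offset of -16.552° east of the west edge: ((-16.552 − 179.054) mod 360) = 164.394°.
164.394° > 26.803° ⇒ outside.

No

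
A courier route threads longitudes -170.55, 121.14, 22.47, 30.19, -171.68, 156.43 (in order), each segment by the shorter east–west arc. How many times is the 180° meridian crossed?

3

Leg 1: -170.55° → +121.14°, shortest Δλ = -68.31° (west) — crosses 180°.
Leg 2: +121.14° → +22.47°, shortest Δλ = -98.67° (west) — does not cross 180°.
Leg 3: +22.47° → +30.19°, shortest Δλ = 7.72° (east) — does not cross 180°.
Leg 4: +30.19° → -171.68°, shortest Δλ = 158.13° (east) — crosses 180°.
Leg 5: -171.68° → +156.43°, shortest Δλ = -31.89° (west) — crosses 180°.
Total crossings: 3.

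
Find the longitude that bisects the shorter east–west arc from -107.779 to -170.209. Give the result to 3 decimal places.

Signed shortest Δλ from -107.779° to -170.209° is -62.430°.
Midpoint longitude = -107.779° + (-62.430°)/2 = -107.779° − 31.215° = -138.994°.

-138.994°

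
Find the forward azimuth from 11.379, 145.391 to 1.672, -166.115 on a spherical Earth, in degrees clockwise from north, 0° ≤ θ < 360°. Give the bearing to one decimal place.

Δλ = -166.115 − 145.391 = -311.506°; wrapped into (−180°, 180°]: 48.494°.
θ = atan2( sin Δλ · cos φ₂ , cos φ₁ · sin φ₂ − sin φ₁ · cos φ₂ · cos Δλ )
  = atan2(0.74857, -0.10209) = 97.766° → normalised to [0°, 360°): 97.766°.

97.8°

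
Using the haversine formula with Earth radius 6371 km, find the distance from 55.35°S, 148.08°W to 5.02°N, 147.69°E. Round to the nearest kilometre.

Δλ = 147.69 − -148.08 = 295.77°; wrapped into (−180°, 180°]: -64.23°.
Δφ = 5.02 − -55.35 = 60.37°.
a = sin²(Δφ/2) + cos φ₁ · cos φ₂ · sin²(Δλ/2) = 0.412872.
c = 2·atan2(√a, √(1−a)) = 1.39565 rad → d = 6371·c ≈ 8891.66 km.

8892 km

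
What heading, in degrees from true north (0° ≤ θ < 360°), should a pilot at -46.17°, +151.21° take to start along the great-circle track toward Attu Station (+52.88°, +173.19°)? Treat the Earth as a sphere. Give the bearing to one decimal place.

Δλ = 173.19 − 151.21 = 21.98°.
θ = atan2( sin Δλ · cos φ₂ , cos φ₁ · sin φ₂ − sin φ₁ · cos φ₂ · cos Δλ )
  = atan2(0.22587, 0.95591) = 13.295° → normalised to [0°, 360°): 13.295°.

13.3°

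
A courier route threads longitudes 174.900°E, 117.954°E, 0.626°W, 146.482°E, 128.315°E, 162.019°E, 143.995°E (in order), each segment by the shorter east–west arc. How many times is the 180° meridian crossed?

Leg 1: +174.900° → +117.954°, shortest Δλ = -56.946° (west) — does not cross 180°.
Leg 2: +117.954° → -0.626°, shortest Δλ = -118.58° (west) — does not cross 180°.
Leg 3: -0.626° → +146.482°, shortest Δλ = 147.108° (east) — does not cross 180°.
Leg 4: +146.482° → +128.315°, shortest Δλ = -18.167° (west) — does not cross 180°.
Leg 5: +128.315° → +162.019°, shortest Δλ = 33.704° (east) — does not cross 180°.
Leg 6: +162.019° → +143.995°, shortest Δλ = -18.024° (west) — does not cross 180°.
Total crossings: 0.

0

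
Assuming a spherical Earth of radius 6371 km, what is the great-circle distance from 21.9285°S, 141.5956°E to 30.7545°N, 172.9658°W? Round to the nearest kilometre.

Δλ = -172.9658 − 141.5956 = -314.5614°; wrapped into (−180°, 180°]: 45.4386°.
Δφ = 30.7545 − -21.9285 = 52.6830°.
a = sin²(Δφ/2) + cos φ₁ · cos φ₂ · sin²(Δλ/2) = 0.315800.
c = 2·atan2(√a, √(1−a)) = 1.19351 rad → d = 6371·c ≈ 7603.84 km.

7604 km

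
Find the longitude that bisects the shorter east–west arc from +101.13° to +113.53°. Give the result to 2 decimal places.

Signed shortest Δλ from +101.13° to +113.53° is +12.40°.
Midpoint longitude = +101.13° + (+12.40°)/2 = +101.13° + 6.20° = +107.33°.

+107.33°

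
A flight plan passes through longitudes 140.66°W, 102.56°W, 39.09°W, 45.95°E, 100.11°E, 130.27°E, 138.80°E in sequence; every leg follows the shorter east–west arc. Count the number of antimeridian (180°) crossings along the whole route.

Leg 1: -140.66° → -102.56°, shortest Δλ = 38.1° (east) — does not cross 180°.
Leg 2: -102.56° → -39.09°, shortest Δλ = 63.47° (east) — does not cross 180°.
Leg 3: -39.09° → +45.95°, shortest Δλ = 85.04° (east) — does not cross 180°.
Leg 4: +45.95° → +100.11°, shortest Δλ = 54.16° (east) — does not cross 180°.
Leg 5: +100.11° → +130.27°, shortest Δλ = 30.16° (east) — does not cross 180°.
Leg 6: +130.27° → +138.80°, shortest Δλ = 8.53° (east) — does not cross 180°.
Total crossings: 0.

0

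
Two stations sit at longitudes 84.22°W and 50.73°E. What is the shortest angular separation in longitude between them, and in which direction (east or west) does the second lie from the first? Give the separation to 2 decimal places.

134.95° east

Raw difference: 50.73 − -84.22 = 134.95°.
Normalise into (−180°, 180°]: 134.95° stays 134.95°.
Positive ⇒ the second point lies to the east; separation 134.95°.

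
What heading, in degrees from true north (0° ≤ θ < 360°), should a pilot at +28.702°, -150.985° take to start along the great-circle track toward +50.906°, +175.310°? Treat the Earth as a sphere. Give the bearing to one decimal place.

320.8°

Δλ = 175.310 − -150.985 = 326.295°; wrapped into (−180°, 180°]: -33.705°.
θ = atan2( sin Δλ · cos φ₂ , cos φ₁ · sin φ₂ − sin φ₁ · cos φ₂ · cos Δλ )
  = atan2(-0.34993, 0.42881) = -39.216° → normalised to [0°, 360°): 320.784°.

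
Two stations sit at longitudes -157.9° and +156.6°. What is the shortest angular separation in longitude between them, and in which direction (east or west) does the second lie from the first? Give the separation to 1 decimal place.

45.5° west

Raw difference: 156.6 − -157.9 = 314.5°.
Normalise into (−180°, 180°]: 314.5° − 360° = -45.5°.
Negative ⇒ the second point lies to the west; separation 45.5°.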